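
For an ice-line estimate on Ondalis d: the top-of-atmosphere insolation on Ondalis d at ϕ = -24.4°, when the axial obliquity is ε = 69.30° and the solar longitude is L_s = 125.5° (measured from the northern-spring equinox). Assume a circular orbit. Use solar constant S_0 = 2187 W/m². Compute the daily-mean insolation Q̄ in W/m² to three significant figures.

Solar declination: sin δ = sin ε · sin L_s = sin 69.30° × sin 125.5° = 0.76156, so δ = +49.602°.
cos h₀ = −tan(-24.4°) tan(+49.602°) = 0.5330, h₀ = 1.0086 rad.
Bracket: h₀ sin ϕ sin δ + cos ϕ cos δ sin h₀ = 1.0086×-0.41310×0.76156 + 0.91068×0.64809×0.84609 = -0.317306 + 0.499365 = 0.182059.
Q̄ = (S_0/π) × [bracket] = (2187/π) × 0.182059 = 126.7 W/m².

Q̄ ≈ 127 W/m²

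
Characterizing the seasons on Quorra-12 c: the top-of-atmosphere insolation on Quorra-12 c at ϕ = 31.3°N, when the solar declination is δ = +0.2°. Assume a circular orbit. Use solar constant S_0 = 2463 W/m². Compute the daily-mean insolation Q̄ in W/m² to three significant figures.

Q̄ ≈ 672 W/m²

cos h₀ = −tan(+31.3°) tan(+0.200°) = -0.0021, h₀ = 1.5729 rad.
Bracket: h₀ sin ϕ sin δ + cos ϕ cos δ sin h₀ = 1.5729×0.51952×0.00349 + 0.85446×0.99999×1.00000 = 0.002852 + 0.854451 = 0.857303.
Q̄ = (S_0/π) × [bracket] = (2463/π) × 0.857303 = 672.1 W/m².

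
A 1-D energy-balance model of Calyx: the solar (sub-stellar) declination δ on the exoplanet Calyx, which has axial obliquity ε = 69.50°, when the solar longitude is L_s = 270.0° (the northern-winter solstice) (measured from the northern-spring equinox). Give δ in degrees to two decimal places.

sin δ = sin ε · sin L_s = sin 69.50° × sin 270.0° = -0.936672.
δ = arcsin(-0.936672) = -69.50°.

δ = -69.50°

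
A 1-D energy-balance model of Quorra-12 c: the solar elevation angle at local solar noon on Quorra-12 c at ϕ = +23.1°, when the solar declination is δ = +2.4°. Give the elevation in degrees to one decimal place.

At local noon the hour angle is zero, so the zenith angle equals |ϕ − δ| = |+23.1° − (+2.400°)| = 20.700°.
Elevation = 90° − 20.700° = 69.3°.

69.3°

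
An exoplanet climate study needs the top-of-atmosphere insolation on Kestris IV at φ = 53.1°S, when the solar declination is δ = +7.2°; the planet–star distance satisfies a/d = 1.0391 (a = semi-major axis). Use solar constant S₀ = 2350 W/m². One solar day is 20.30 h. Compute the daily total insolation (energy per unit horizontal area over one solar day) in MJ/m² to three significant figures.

cos H₀ = −tan(-53.1°) tan(+7.200°) = 0.1683, H₀ = 1.4017 rad.
Bracket: H₀ sin φ sin δ + cos φ cos δ sin H₀ = 1.4017×-0.79968×0.12533 + 0.60042×0.99211×0.98574 = -0.140484 + 0.587188 = 0.446704.
Inverse-square distance factor (a/d)² = 1.0391² = 1.079729.
Q̄ = (S₀/π) × 1.079729 × [bracket] = (2350/π) × 1.079729 × 0.446704 = 360.79 W/m².
Daily total = Q̄ × 20.30 h × 3600 s/h = 360.79 × 20.30 × 3600 / 10⁶ = 26.37 MJ/m².

26.4 MJ/m²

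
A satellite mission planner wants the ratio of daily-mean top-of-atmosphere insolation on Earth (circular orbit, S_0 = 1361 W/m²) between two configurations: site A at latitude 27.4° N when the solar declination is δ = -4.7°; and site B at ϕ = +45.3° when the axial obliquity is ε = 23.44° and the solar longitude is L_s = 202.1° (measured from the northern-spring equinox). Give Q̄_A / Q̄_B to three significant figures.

— Configuration A (ϕ=+27.4°):
cos h₀ = −tan(+27.4°) tan(-4.700°) = 0.0426, h₀ = 1.5282 rad.
Bracket: h₀ sin ϕ sin δ + cos ϕ cos δ sin h₀ = 1.5282×0.46020×-0.08194 + 0.88782×0.99664×0.99909 = -0.057627 + 0.884032 = 0.826405.
Q̄ = (S_0/π) × [bracket] = (1361/π) × 0.826405 = 358.01 W/m².
— Configuration B (ϕ=+45.3°):
Solar declination: sin δ = sin ε · sin L_s = sin 23.44° × sin 202.1° = -0.14966, so δ = -8.607°.
cos h₀ = −tan(+45.3°) tan(-8.607°) = 0.1530, h₀ = 1.4172 rad.
Bracket: h₀ sin ϕ sin δ + cos ϕ cos δ sin h₀ = 1.4172×0.71080×-0.14966 + 0.70339×0.98874×0.98823 = -0.150759 + 0.687284 = 0.536525.
Q̄ = (S_0/π) × [bracket] = (1361/π) × 0.536525 = 232.43 W/m².
Ratio Q̄_A / Q̄_B = 358.01 / 232.43 = 1.540.

Q̄_A / Q̄_B ≈ 1.54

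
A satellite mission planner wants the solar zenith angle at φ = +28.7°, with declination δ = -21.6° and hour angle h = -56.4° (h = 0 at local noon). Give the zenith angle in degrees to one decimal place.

cos θ_z = sin φ sin δ + cos φ cos δ cos h = -0.176782 + 0.451318 = 0.274536.
θ_z = arccos(0.274536) = 74.1°.

θ_z = 74.1°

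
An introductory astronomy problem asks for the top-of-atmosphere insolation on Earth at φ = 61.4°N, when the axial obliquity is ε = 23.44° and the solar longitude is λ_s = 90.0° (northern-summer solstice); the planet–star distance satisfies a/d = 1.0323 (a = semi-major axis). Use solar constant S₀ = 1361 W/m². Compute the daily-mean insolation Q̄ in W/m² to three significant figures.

Q̄ ≈ 524 W/m²

Solar declination: sin δ = sin ε · sin λ_s = sin 23.44° × sin 90.0° = 0.39779, so δ = +23.440°.
cos H₀ = −tan(+61.4°) tan(+23.440°) = -0.7952, H₀ = 2.4902 rad.
Bracket: H₀ sin φ sin δ + cos φ cos δ sin H₀ = 2.4902×0.87798×0.39779 + 0.47869×0.91748×0.60632 = 0.869706 + 0.266289 = 1.135995.
Inverse-square distance factor (a/d)² = 1.0323² = 1.065643.
Q̄ = (S₀/π) × 1.065643 × [bracket] = (1361/π) × 1.065643 × 1.135995 = 524.4 W/m².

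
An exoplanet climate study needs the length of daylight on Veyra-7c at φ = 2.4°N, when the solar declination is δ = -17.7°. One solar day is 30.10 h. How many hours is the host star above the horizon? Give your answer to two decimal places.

cos H₀ = −tan φ · tan δ = −tan(+2.4°) × tan(-17.700°) = 0.0134, so H₀ = 1.5574 rad = 89.23°.
Daylight = 2H₀/(2π) × 30.10 h = (1.5574/π) × 30.10 = 14.92 h.

14.92 h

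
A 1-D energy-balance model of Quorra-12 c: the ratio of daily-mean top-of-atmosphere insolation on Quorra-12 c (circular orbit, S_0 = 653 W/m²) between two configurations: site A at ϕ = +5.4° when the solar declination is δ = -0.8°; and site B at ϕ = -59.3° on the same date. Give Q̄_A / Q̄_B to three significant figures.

— Configuration A (ϕ=+5.4°):
cos h₀ = −tan(+5.4°) tan(-0.800°) = 0.0013, h₀ = 1.5695 rad.
Bracket: h₀ sin ϕ sin δ + cos ϕ cos δ sin h₀ = 1.5695×0.09411×-0.01396 + 0.99556×0.99990×1.00000 = -0.002062 + 0.995460 = 0.993398.
Q̄ = (S_0/π) × [bracket] = (653/π) × 0.993398 = 206.48 W/m².
— Configuration B (ϕ=-59.3°):
cos h₀ = −tan(-59.3°) tan(-0.800°) = -0.0235, h₀ = 1.5943 rad.
Bracket: h₀ sin ϕ sin δ + cos ϕ cos δ sin h₀ = 1.5943×-0.85985×-0.01396 + 0.51054×0.99990×0.99972 = 0.019137 + 0.510346 = 0.529483.
Q̄ = (S_0/π) × [bracket] = (653/π) × 0.529483 = 110.06 W/m².
Ratio Q̄_A / Q̄_B = 206.48 / 110.06 = 1.876.

Q̄_A / Q̄_B ≈ 1.88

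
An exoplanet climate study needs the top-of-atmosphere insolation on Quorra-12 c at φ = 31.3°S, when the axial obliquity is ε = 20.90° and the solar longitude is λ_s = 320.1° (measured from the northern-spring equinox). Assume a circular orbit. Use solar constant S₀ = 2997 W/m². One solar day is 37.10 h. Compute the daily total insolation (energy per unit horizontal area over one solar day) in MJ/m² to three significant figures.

Solar declination: sin δ = sin ε · sin λ_s = sin 20.90° × sin 320.1° = -0.22883, so δ = -13.228°.
cos H₀ = −tan(-31.3°) tan(-13.228°) = -0.1429, H₀ = 1.7142 rad.
Bracket: H₀ sin φ sin δ + cos φ cos δ sin H₀ = 1.7142×-0.51952×-0.22883 + 0.85446×0.97347×0.98973 = 0.203787 + 0.823249 = 1.027036.
Q̄ = (S₀/π) × [bracket] = (2997/π) × 1.027036 = 979.77 W/m².
Daily total = Q̄ × 37.10 h × 3600 s/h = 979.77 × 37.10 × 3600 / 10⁶ = 130.9 MJ/m².

131 MJ/m²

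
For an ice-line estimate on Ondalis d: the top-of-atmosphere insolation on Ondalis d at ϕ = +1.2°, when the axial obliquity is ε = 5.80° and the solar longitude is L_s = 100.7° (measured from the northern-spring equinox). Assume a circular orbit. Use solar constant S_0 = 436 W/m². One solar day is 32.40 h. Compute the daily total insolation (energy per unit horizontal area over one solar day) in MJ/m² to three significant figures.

Solar declination: sin δ = sin ε · sin L_s = sin 5.80° × sin 100.7° = 0.09930, so δ = +5.699°.
cos h₀ = −tan(+1.2°) tan(+5.699°) = -0.0021, h₀ = 1.5729 rad.
Bracket: h₀ sin ϕ sin δ + cos ϕ cos δ sin h₀ = 1.5729×0.02094×0.09930 + 0.99978×0.99506×1.00000 = 0.003271 + 0.994841 = 0.998112.
Q̄ = (S_0/π) × [bracket] = (436/π) × 0.998112 = 138.52 W/m².
Daily total = Q̄ × 32.40 h × 3600 s/h = 138.52 × 32.40 × 3600 / 10⁶ = 16.16 MJ/m².

16.2 MJ/m²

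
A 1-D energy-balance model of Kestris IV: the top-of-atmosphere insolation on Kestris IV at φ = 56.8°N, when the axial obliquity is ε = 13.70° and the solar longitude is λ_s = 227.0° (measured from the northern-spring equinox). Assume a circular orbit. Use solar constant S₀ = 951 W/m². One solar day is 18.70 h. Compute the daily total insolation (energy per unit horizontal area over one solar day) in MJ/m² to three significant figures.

6.75 MJ/m²

Solar declination: sin δ = sin ε · sin λ_s = sin 13.70° × sin 227.0° = -0.17321, so δ = -9.975°.
cos H₀ = −tan(+56.8°) tan(-9.975°) = 0.2688, H₀ = 1.2987 rad.
Bracket: H₀ sin φ sin δ + cos φ cos δ sin H₀ = 1.2987×0.83676×-0.17321 + 0.54756×0.98488×0.96321 = -0.188227 + 0.519441 = 0.331214.
Q̄ = (S₀/π) × [bracket] = (951/π) × 0.331214 = 100.26 W/m².
Daily total = Q̄ × 18.70 h × 3600 s/h = 100.26 × 18.70 × 3600 / 10⁶ = 6.750 MJ/m².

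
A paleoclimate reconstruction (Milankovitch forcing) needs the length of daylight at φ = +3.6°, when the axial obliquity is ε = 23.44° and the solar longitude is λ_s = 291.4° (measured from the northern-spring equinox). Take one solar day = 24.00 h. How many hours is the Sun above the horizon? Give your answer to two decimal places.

11.81 h

Solar declination: sin δ = sin ε · sin λ_s = sin 23.44° × sin 291.4° = -0.37036, so δ = -21.738°.
cos H₀ = −tan φ · tan δ = −tan(+3.6°) × tan(-21.738°) = 0.0251, so H₀ = 1.5457 rad = 88.56°.
Daylight = 2H₀/(2π) × 24.00 h = (1.5457/π) × 24.00 = 11.81 h.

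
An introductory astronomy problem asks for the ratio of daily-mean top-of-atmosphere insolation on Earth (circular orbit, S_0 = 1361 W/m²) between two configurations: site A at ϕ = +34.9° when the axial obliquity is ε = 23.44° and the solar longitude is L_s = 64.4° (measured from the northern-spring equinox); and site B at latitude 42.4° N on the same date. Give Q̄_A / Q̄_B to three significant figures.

Q̄_A / Q̄_B ≈ 1.00

— Configuration A (ϕ=+34.9°):
Solar declination: sin δ = sin ε · sin L_s = sin 23.44° × sin 64.4° = 0.35874, so δ = +21.023°.
cos h₀ = −tan(+34.9°) tan(+21.023°) = -0.2681, h₀ = 1.8422 rad.
Bracket: h₀ sin ϕ sin δ + cos ϕ cos δ sin h₀ = 1.8422×0.57215×0.35874 + 0.82015×0.93344×0.96339 = 0.378117 + 0.737534 = 1.115651.
Q̄ = (S_0/π) × [bracket] = (1361/π) × 1.115651 = 483.32 W/m².
— Configuration B (ϕ=+42.4°):
cos h₀ = −tan(+42.4°) tan(+21.023°) = -0.3509, h₀ = 1.9294 rad.
Bracket: h₀ sin ϕ sin δ + cos ϕ cos δ sin h₀ = 1.9294×0.67430×0.35874 + 0.73846×0.93344×0.93640 = 0.466719 + 0.645468 = 1.112187.
Q̄ = (S_0/π) × [bracket] = (1361/π) × 1.112187 = 481.82 W/m².
Ratio Q̄_A / Q̄_B = 483.32 / 481.82 = 1.003.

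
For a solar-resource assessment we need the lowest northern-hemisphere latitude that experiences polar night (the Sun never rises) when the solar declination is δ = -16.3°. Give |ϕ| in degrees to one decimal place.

|ϕ| = 73.7°

Polar night requires cos h₀ = −tan ϕ tan δ ≥ 1, i.e. tan ϕ tan δ ≤ −1.
The boundary is |tan ϕ| · |tan δ| = 1, so |ϕ| = 90° − |δ| = 90° − 16.3° = 73.7° in the northern hemisphere.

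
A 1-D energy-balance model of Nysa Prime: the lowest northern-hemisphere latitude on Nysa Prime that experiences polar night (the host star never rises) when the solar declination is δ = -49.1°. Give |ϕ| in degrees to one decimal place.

Polar night requires cos h₀ = −tan ϕ tan δ ≥ 1, i.e. tan ϕ tan δ ≤ −1.
The boundary is |tan ϕ| · |tan δ| = 1, so |ϕ| = 90° − |δ| = 90° − 49.1° = 40.9° in the northern hemisphere.

|ϕ| = 40.9°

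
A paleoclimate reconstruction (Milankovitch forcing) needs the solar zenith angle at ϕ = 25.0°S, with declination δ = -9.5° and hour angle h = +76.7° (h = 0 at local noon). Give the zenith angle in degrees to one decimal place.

θ_z = 74.0°

cos θ_z = sin ϕ sin δ + cos ϕ cos δ cos h = 0.069752 + 0.205636 = 0.275388.
θ_z = arccos(0.275388) = 74.0°.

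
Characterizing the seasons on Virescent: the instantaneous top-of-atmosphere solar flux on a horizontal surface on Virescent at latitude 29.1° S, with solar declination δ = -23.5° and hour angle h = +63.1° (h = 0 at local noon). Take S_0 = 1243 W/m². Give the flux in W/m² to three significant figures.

cos θ_z = sin ϕ sin δ + cos ϕ cos δ cos h = 0.193926 + 0.362537 = 0.556463.
Flux = S_0 · cos θ_z = 1243 × 0.556463 = 691.7 W/m².

692 W/m²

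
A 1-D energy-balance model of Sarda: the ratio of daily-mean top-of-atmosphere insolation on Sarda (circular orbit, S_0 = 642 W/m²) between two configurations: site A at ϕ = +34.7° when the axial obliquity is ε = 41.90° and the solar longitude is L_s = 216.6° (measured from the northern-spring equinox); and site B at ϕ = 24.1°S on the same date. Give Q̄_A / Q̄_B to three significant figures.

Q̄_A / Q̄_B ≈ 0.390

— Configuration A (ϕ=+34.7°):
Solar declination: sin δ = sin ε · sin L_s = sin 41.90° × sin 216.6° = -0.39818, so δ = -23.464°.
cos h₀ = −tan(+34.7°) tan(-23.464°) = 0.3006, h₀ = 1.2655 rad.
Bracket: h₀ sin ϕ sin δ + cos ϕ cos δ sin h₀ = 1.2655×0.56928×-0.39818 + 0.82214×0.91731×0.95376 = -0.286858 + 0.719285 = 0.432427.
Q̄ = (S_0/π) × [bracket] = (642/π) × 0.432427 = 88.369 W/m².
— Configuration B (ϕ=-24.1°):
cos h₀ = −tan(-24.1°) tan(-23.464°) = -0.1942, h₀ = 1.7662 rad.
Bracket: h₀ sin ϕ sin δ + cos ϕ cos δ sin h₀ = 1.7662×-0.40833×-0.39818 + 0.91283×0.91731×0.98097 = 0.287164 + 0.821413 = 1.108577.
Q̄ = (S_0/π) × [bracket] = (642/π) × 1.108577 = 226.54 W/m².
Ratio Q̄_A / Q̄_B = 88.369 / 226.54 = 0.3901.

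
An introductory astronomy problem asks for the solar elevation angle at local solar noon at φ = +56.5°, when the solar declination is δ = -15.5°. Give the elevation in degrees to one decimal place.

18.0°

At local noon the hour angle is zero, so the zenith angle equals |φ − δ| = |+56.5° − (-15.500°)| = 72.000°.
Elevation = 90° − 72.000° = 18.0°.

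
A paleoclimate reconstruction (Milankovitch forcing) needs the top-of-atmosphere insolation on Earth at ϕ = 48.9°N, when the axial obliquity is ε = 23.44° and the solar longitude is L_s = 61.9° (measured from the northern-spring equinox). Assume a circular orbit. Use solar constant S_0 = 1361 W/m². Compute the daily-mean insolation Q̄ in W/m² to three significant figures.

Q̄ ≈ 472 W/m²

Solar declination: sin δ = sin ε · sin L_s = sin 23.44° × sin 61.9° = 0.35090, so δ = +20.542°.
cos h₀ = −tan(+48.9°) tan(+20.542°) = -0.4296, h₀ = 2.0148 rad.
Bracket: h₀ sin ϕ sin δ + cos ϕ cos δ sin h₀ = 2.0148×0.75356×0.35090 + 0.65738×0.93641×0.90304 = 0.532762 + 0.555891 = 1.088653.
Q̄ = (S_0/π) × [bracket] = (1361/π) × 1.088653 = 471.6 W/m².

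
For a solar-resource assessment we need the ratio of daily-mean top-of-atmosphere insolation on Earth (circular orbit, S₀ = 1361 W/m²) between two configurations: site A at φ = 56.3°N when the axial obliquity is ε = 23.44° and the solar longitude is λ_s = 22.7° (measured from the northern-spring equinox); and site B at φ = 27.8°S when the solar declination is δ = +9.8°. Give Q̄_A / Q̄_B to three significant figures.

Q̄_A / Q̄_B ≈ 1.02

— Configuration A (φ=+56.3°):
Solar declination: sin δ = sin ε · sin λ_s = sin 23.44° × sin 22.7° = 0.15351, so δ = +8.830°.
cos H₀ = −tan(+56.3°) tan(+8.830°) = -0.2329, H₀ = 1.8059 rad.
Bracket: H₀ sin φ sin δ + cos φ cos δ sin H₀ = 1.8059×0.83195×0.15351 + 0.55484×0.98815×0.97249 = 0.230636 + 0.533182 = 0.763818.
Q̄ = (S₀/π) × [bracket] = (1361/π) × 0.763818 = 330.90 W/m².
— Configuration B (φ=-27.8°):
cos H₀ = −tan(-27.8°) tan(+9.800°) = 0.0911, H₀ = 1.4796 rad.
Bracket: H₀ sin φ sin δ + cos φ cos δ sin H₀ = 1.4796×-0.46639×0.17021 + 0.88458×0.98541×0.99584 = -0.117457 + 0.868048 = 0.750591.
Q̄ = (S₀/π) × [bracket] = (1361/π) × 0.750591 = 325.17 W/m².
Ratio Q̄_A / Q̄_B = 330.90 / 325.17 = 1.018.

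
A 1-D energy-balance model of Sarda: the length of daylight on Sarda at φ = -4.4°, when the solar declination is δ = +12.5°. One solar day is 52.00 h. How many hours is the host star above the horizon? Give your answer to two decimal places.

cos H₀ = −tan φ · tan δ = −tan(-4.4°) × tan(+12.500°) = 0.0171, so H₀ = 1.5537 rad = 89.02°.
Daylight = 2H₀/(2π) × 52.00 h = (1.5537/π) × 52.00 = 25.72 h.

25.72 h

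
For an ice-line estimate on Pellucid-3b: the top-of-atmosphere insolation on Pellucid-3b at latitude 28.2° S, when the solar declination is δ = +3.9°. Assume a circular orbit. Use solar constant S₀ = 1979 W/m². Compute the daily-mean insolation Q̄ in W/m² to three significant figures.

Q̄ ≈ 522 W/m²

cos H₀ = −tan(-28.2°) tan(+3.900°) = 0.0366, H₀ = 1.5342 rad.
Bracket: H₀ sin φ sin δ + cos φ cos δ sin H₀ = 1.5342×-0.47255×0.06802 + 0.88130×0.99768×0.99933 = -0.049314 + 0.878666 = 0.829352.
Q̄ = (S₀/π) × [bracket] = (1979/π) × 0.829352 = 522.4 W/m².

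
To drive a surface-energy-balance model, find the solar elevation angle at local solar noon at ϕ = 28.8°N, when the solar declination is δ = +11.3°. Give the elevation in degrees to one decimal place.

At local noon the hour angle is zero, so the zenith angle equals |ϕ − δ| = |+28.8° − (+11.300°)| = 17.500°.
Elevation = 90° − 17.500° = 72.5°.

72.5°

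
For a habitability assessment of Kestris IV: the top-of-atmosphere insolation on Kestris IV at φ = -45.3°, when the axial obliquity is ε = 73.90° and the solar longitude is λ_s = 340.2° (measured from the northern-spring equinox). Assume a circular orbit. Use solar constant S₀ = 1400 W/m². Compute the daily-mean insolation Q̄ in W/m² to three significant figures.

Q̄ ≈ 476 W/m²

Solar declination: sin δ = sin ε · sin λ_s = sin 73.90° × sin 340.2° = -0.32545, so δ = -18.993°.
cos H₀ = −tan(-45.3°) tan(-18.993°) = -0.3478, H₀ = 1.9260 rad.
Bracket: H₀ sin φ sin δ + cos φ cos δ sin H₀ = 1.9260×-0.71080×-0.32545 + 0.70339×0.94556×0.93756 = 0.445541 + 0.623569 = 1.069110.
Q̄ = (S₀/π) × [bracket] = (1400/π) × 1.069110 = 476.4 W/m².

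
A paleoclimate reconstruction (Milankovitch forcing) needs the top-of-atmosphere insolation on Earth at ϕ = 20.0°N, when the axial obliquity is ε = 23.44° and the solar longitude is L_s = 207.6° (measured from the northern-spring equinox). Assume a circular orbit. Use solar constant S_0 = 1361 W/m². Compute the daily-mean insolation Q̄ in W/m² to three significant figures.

Q̄ ≈ 358 W/m²

Solar declination: sin δ = sin ε · sin L_s = sin 23.44° × sin 207.6° = -0.18429, so δ = -10.620°.
cos h₀ = −tan(+20.0°) tan(-10.620°) = 0.0682, h₀ = 1.5025 rad.
Bracket: h₀ sin ϕ sin δ + cos ϕ cos δ sin h₀ = 1.5025×0.34202×-0.18429 + 0.93969×0.98287×0.99767 = -0.094704 + 0.921441 = 0.826737.
Q̄ = (S_0/π) × [bracket] = (1361/π) × 0.826737 = 358.2 W/m².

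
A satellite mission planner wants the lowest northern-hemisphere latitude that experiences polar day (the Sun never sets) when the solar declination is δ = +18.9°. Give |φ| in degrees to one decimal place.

Polar day requires cos H₀ = −tan φ tan δ ≤ −1, i.e. tan φ tan δ ≥ 1.
The boundary is |tan φ| · |tan δ| = 1, so |φ| = 90° − |δ| = 90° − 18.9° = 71.1° in the northern hemisphere.

|φ| = 71.1°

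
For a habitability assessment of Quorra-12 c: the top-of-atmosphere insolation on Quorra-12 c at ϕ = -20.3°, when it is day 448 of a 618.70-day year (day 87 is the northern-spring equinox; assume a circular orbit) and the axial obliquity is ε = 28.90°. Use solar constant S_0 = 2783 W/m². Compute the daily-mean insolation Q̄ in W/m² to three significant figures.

Q̄ ≈ 926 W/m²

Solar longitude: L_s = 360° × (448 − 87)/618.70 = 210.053°.
sin δ = sin 28.90° × sin 210.053° = -0.24203, so δ = -14.006°.
cos h₀ = −tan(-20.3°) tan(-14.006°) = -0.0923, h₀ = 1.6632 rad.
Bracket: h₀ sin ϕ sin δ + cos ϕ cos δ sin h₀ = 1.6632×-0.34694×-0.24203 + 0.93789×0.97027×0.99573 = 0.139659 + 0.906121 = 1.045780.
Q̄ = (S_0/π) × [bracket] = (2783/π) × 1.045780 = 926.4 W/m².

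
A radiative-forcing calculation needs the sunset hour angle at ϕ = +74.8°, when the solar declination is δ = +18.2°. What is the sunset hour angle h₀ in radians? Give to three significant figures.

h₀ = 3.14 rad

Sunrise equation: cos h₀ = −tan ϕ · tan δ = -1.2101 ≤ −1, so the Sun never sets (polar day) and h₀ = π.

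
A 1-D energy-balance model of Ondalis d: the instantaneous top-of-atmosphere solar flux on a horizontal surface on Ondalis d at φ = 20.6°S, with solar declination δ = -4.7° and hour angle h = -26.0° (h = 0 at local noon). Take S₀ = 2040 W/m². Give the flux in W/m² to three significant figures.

1.77e+03 W/m²

cos θ_z = sin φ sin δ + cos φ cos δ cos h = 0.028829 + 0.838496 = 0.867325.
Flux = S₀ · cos θ_z = 2040 × 0.867325 = 1769 W/m².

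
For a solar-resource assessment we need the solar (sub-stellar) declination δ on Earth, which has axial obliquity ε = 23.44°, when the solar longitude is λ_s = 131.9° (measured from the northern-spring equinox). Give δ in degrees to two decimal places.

sin δ = sin ε · sin λ_s = sin 23.44° × sin 131.9° = 0.296079.
δ = arcsin(0.296079) = +17.22°.

δ = +17.22°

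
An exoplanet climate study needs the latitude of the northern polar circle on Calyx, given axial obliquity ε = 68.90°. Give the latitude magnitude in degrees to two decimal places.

The polar circle is the lowest latitude that experiences at least one full rotation of continuous daylight at the northern-summer solstice; it lies at |φ| = 90° − ε = 90° − 68.90° = 21.10°.

21.10°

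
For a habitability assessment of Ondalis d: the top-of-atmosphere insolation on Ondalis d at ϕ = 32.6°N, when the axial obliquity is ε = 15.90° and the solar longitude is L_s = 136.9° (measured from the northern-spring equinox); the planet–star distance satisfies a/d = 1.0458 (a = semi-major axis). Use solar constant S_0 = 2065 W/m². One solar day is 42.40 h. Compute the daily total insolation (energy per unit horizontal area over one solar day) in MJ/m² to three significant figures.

Solar declination: sin δ = sin ε · sin L_s = sin 15.90° × sin 136.9° = 0.18719, so δ = +10.789°.
cos h₀ = −tan(+32.6°) tan(+10.789°) = -0.1219, h₀ = 1.6930 rad.
Bracket: h₀ sin ϕ sin δ + cos ϕ cos δ sin h₀ = 1.6930×0.53877×0.18719 + 0.84245×0.98232×0.99255 = 0.170743 + 0.821390 = 0.992133.
Inverse-square distance factor (a/d)² = 1.0458² = 1.093698.
Q̄ = (S_0/π) × 1.093698 × [bracket] = (2065/π) × 1.093698 × 0.992133 = 713.24 W/m².
Daily total = Q̄ × 42.40 h × 3600 s/h = 713.24 × 42.40 × 3600 / 10⁶ = 108.9 MJ/m².

109 MJ/m²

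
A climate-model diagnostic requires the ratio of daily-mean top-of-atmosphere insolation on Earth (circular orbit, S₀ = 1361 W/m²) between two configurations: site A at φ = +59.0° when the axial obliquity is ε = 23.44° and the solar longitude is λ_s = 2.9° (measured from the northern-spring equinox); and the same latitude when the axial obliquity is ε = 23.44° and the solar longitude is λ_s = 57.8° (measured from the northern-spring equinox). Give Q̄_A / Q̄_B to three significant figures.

— Configuration A (φ=+59.0°):
Solar declination: sin δ = sin ε · sin λ_s = sin 23.44° × sin 2.9° = 0.02013, so δ = +1.153°.
cos H₀ = −tan(+59.0°) tan(+1.153°) = -0.0335, H₀ = 1.6043 rad.
Bracket: H₀ sin φ sin δ + cos φ cos δ sin H₀ = 1.6043×0.85717×0.02013 + 0.51504×0.99980×0.99944 = 0.027682 + 0.514649 = 0.542331.
Q̄ = (S₀/π) × [bracket] = (1361/π) × 0.542331 = 234.95 W/m².
— Configuration B (φ=+59.0°):
Solar declination: sin δ = sin ε · sin λ_s = sin 23.44° × sin 57.8° = 0.33661, so δ = +19.670°.
cos H₀ = −tan(+59.0°) tan(+19.670°) = -0.5949, H₀ = 2.2080 rad.
Bracket: H₀ sin φ sin δ + cos φ cos δ sin H₀ = 2.2080×0.85717×0.33661 + 0.51504×0.94165×0.80378 = 0.637079 + 0.389823 = 1.026902.
Q̄ = (S₀/π) × [bracket] = (1361/π) × 1.026902 = 444.87 W/m².
Ratio Q̄_A / Q̄_B = 234.95 / 444.87 = 0.5281.

Q̄_A / Q̄_B ≈ 0.528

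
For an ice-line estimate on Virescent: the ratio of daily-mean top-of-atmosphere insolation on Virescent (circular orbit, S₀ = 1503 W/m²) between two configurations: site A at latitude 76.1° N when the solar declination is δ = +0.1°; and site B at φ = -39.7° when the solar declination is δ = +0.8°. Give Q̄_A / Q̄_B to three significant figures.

— Configuration A (φ=+76.1°):
cos H₀ = −tan(+76.1°) tan(+0.100°) = -0.0071, H₀ = 1.5778 rad.
Bracket: H₀ sin φ sin δ + cos φ cos δ sin H₀ = 1.5778×0.97072×0.00175 + 0.24023×1.00000×0.99998 = 0.002680 + 0.240225 = 0.242905.
Q̄ = (S₀/π) × [bracket] = (1503/π) × 0.242905 = 116.21 W/m².
— Configuration B (φ=-39.7°):
cos H₀ = −tan(-39.7°) tan(+0.800°) = 0.0116, H₀ = 1.5592 rad.
Bracket: H₀ sin φ sin δ + cos φ cos δ sin H₀ = 1.5592×-0.63877×0.01396 + 0.76940×0.99990×0.99993 = -0.013904 + 0.769269 = 0.755365.
Q̄ = (S₀/π) × [bracket] = (1503/π) × 0.755365 = 361.38 W/m².
Ratio Q̄_A / Q̄_B = 116.21 / 361.38 = 0.3216.

Q̄_A / Q̄_B ≈ 0.322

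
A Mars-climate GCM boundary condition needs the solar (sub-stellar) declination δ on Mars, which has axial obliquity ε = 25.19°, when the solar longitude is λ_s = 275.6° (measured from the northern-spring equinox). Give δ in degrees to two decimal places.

δ = -25.06°

sin δ = sin ε · sin λ_s = sin 25.19° × sin 275.6° = -0.423590.
δ = arcsin(-0.423590) = -25.06°.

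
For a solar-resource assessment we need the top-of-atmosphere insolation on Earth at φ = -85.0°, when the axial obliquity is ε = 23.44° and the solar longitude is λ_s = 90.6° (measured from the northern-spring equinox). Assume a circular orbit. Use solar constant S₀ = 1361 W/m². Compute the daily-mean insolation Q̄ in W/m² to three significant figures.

Solar declination: sin δ = sin ε · sin λ_s = sin 23.44° × sin 90.6° = 0.39777, so δ = +23.439°.
cos H₀ = −tan(-85.0°) tan(+23.439°) = 4.9554 ≥ 1 ⇒ polar night, H₀ = 0 and Q̄ = 0.

Q̄ ≈ 0.00 W/m²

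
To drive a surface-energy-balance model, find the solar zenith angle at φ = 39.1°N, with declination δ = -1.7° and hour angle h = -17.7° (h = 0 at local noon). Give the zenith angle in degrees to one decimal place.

θ_z = 43.9°

cos θ_z = sin φ sin δ + cos φ cos δ cos h = -0.018710 + 0.738984 = 0.720274.
θ_z = arccos(0.720274) = 43.9°.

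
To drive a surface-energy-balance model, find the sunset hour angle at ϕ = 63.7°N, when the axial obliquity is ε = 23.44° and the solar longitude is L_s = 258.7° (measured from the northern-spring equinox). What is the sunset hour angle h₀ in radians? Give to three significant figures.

h₀ = 0.541 rad

Solar declination: sin δ = sin ε · sin L_s = sin 23.44° × sin 258.7° = -0.39008, so δ = -22.959°.
cos h₀ = −tan ϕ · tan δ = −tan(+63.7°) × tan(-22.959°) = 0.8572, so h₀ = 0.5411 rad = 31.00°.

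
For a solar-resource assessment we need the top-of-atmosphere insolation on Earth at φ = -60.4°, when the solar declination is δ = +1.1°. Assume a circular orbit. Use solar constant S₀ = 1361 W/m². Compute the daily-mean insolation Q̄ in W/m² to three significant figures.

Q̄ ≈ 203 W/m²

cos H₀ = −tan(-60.4°) tan(+1.100°) = 0.0338, H₀ = 1.5370 rad.
Bracket: H₀ sin φ sin δ + cos φ cos δ sin H₀ = 1.5370×-0.86949×0.01920 + 0.49394×0.99982×0.99943 = -0.025659 + 0.493570 = 0.467911.
Q̄ = (S₀/π) × [bracket] = (1361/π) × 0.467911 = 202.7 W/m².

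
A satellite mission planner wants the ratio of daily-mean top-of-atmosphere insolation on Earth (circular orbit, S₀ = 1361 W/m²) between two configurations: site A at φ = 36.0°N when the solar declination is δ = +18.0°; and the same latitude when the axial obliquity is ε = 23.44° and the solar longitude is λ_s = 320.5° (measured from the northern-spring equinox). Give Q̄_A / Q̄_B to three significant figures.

Q̄_A / Q̄_B ≈ 1.91

— Configuration A (φ=+36.0°):
cos H₀ = −tan(+36.0°) tan(+18.000°) = -0.2361, H₀ = 1.8091 rad.
Bracket: H₀ sin φ sin δ + cos φ cos δ sin H₀ = 1.8091×0.58779×0.30902 + 0.80902×0.95106×0.97174 = 0.328603 + 0.747683 = 1.076286.
Q̄ = (S₀/π) × [bracket] = (1361/π) × 1.076286 = 466.27 W/m².
— Configuration B (φ=+36.0°):
Solar declination: sin δ = sin ε · sin λ_s = sin 23.44° × sin 320.5° = -0.25302, so δ = -14.657°.
cos H₀ = −tan(+36.0°) tan(-14.657°) = 0.1900, H₀ = 1.3796 rad.
Bracket: H₀ sin φ sin δ + cos φ cos δ sin H₀ = 1.3796×0.58779×-0.25302 + 0.80902×0.96746×0.98178 = -0.205178 + 0.768434 = 0.563256.
Q̄ = (S₀/π) × [bracket] = (1361/π) × 0.563256 = 244.01 W/m².
Ratio Q̄_A / Q̄_B = 466.27 / 244.01 = 1.911.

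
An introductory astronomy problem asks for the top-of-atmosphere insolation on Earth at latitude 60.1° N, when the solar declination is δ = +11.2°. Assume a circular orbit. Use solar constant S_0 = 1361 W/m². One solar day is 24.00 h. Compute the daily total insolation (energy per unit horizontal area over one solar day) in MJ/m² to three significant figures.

cos h₀ = −tan(+60.1°) tan(+11.200°) = -0.3443, h₀ = 1.9223 rad.
Bracket: h₀ sin ϕ sin δ + cos ϕ cos δ sin h₀ = 1.9223×0.86690×0.19423 + 0.49849×0.98096×0.93884 = 0.323673 + 0.459092 = 0.782765.
Q̄ = (S_0/π) × [bracket] = (1361/π) × 0.782765 = 339.11 W/m².
Daily total = Q̄ × 24.00 h × 3600 s/h = 339.11 × 24.00 × 3600 / 10⁶ = 29.30 MJ/m².

29.3 MJ/m²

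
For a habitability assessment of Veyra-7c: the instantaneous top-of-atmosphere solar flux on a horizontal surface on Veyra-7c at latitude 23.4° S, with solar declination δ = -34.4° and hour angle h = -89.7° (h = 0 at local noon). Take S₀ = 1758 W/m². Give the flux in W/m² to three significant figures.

cos θ_z = sin φ sin δ + cos φ cos δ cos h = 0.224375 + 0.003965 = 0.228340.
Flux = S₀ · cos θ_z = 1758 × 0.228340 = 401.4 W/m².

401 W/m²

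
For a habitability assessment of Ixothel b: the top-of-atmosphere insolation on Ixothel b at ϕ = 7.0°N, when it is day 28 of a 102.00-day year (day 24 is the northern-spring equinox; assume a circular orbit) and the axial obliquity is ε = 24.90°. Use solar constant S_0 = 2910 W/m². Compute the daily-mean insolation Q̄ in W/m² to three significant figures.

Q̄ ≈ 933 W/m²

Solar longitude: L_s = 360° × (28 − 24)/102.00 = 14.118°.
sin δ = sin 24.90° × sin 14.118° = 0.10270, so δ = +5.894°.
cos h₀ = −tan(+7.0°) tan(+5.894°) = -0.0127, h₀ = 1.5835 rad.
Bracket: h₀ sin ϕ sin δ + cos ϕ cos δ sin h₀ = 1.5835×0.12187×0.10270 + 0.99255×0.99471×0.99992 = 0.019819 + 0.987220 = 1.007039.
Q̄ = (S_0/π) × [bracket] = (2910/π) × 1.007039 = 932.8 W/m².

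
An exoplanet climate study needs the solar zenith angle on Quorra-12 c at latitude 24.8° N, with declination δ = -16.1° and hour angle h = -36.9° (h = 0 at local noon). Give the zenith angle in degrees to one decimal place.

θ_z = 54.5°

cos θ_z = sin ϕ sin δ + cos ϕ cos δ cos h = -0.116320 + 0.697464 = 0.581144.
θ_z = arccos(0.581144) = 54.5°.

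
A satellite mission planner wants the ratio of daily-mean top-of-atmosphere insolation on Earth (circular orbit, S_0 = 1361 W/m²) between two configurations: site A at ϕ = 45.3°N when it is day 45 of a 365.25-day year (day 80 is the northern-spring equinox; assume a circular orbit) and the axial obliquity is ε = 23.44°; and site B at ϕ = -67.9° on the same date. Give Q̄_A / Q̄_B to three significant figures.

— Configuration A (ϕ=+45.3°):
Solar longitude: L_s = 360° × (45 − 80)/365.25 = -34.497°, i.e. -34.497° + 360° = 325.503°.
sin δ = sin 23.44° × sin 325.503° = -0.22529, so δ = -13.020°.
cos h₀ = −tan(+45.3°) tan(-13.020°) = 0.2337, h₀ = 1.3349 rad.
Bracket: h₀ sin ϕ sin δ + cos ϕ cos δ sin h₀ = 1.3349×0.71080×-0.22529 + 0.70339×0.97429×0.97232 = -0.213766 + 0.666337 = 0.452571.
Q̄ = (S_0/π) × [bracket] = (1361/π) × 0.452571 = 196.06 W/m².
— Configuration B (ϕ=-67.9°):
cos h₀ = −tan(-67.9°) tan(-13.020°) = -0.5695, h₀ = 2.1767 rad.
Bracket: h₀ sin ϕ sin δ + cos ϕ cos δ sin h₀ = 2.1767×-0.92653×-0.22529 + 0.37622×0.97429×0.82201 = 0.454360 + 0.301306 = 0.755666.
Q̄ = (S_0/π) × [bracket] = (1361/π) × 0.755666 = 327.37 W/m².
Ratio Q̄_A / Q̄_B = 196.06 / 327.37 = 0.5989.

Q̄_A / Q̄_B ≈ 0.599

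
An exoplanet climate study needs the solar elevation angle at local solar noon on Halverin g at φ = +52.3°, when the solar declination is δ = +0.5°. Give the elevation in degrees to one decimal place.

At local noon the hour angle is zero, so the zenith angle equals |φ − δ| = |+52.3° − (+0.500°)| = 51.800°.
Elevation = 90° − 51.800° = 38.2°.

38.2°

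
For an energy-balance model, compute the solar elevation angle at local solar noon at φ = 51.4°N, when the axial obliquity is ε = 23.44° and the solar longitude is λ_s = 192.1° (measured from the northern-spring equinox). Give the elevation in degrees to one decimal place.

Solar declination: sin δ = sin ε · sin λ_s = sin 23.44° × sin 192.1° = -0.08338, so δ = -4.783°.
At local noon the hour angle is zero, so the zenith angle equals |φ − δ| = |+51.4° − (-4.783°)| = 56.183°.
Elevation = 90° − 56.183° = 33.8°.

33.8°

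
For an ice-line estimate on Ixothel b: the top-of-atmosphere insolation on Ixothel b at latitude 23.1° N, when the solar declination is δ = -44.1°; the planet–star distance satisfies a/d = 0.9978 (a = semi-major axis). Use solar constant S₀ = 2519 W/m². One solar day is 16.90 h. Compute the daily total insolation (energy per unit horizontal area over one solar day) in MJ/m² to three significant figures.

14.0 MJ/m²

cos H₀ = −tan(+23.1°) tan(-44.100°) = 0.4133, H₀ = 1.1447 rad.
Bracket: H₀ sin φ sin δ + cos φ cos δ sin H₀ = 1.1447×0.39234×-0.69591 + 0.91982×0.71813×0.91058 = -0.312541 + 0.601484 = 0.288943.
Inverse-square distance factor (a/d)² = 0.9978² = 0.995605.
Q̄ = (S₀/π) × 0.995605 × [bracket] = (2519/π) × 0.995605 × 0.288943 = 230.66 W/m².
Daily total = Q̄ × 16.90 h × 3600 s/h = 230.66 × 16.90 × 3600 / 10⁶ = 14.03 MJ/m².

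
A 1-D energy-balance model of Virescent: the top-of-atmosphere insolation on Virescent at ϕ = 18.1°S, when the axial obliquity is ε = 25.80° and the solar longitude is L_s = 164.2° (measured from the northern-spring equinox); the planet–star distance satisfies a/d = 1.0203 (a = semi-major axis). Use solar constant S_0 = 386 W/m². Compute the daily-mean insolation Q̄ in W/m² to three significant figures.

Solar declination: sin δ = sin ε · sin L_s = sin 25.80° × sin 164.2° = 0.11850, so δ = +6.806°.
cos h₀ = −tan(-18.1°) tan(+6.806°) = 0.0390, h₀ = 1.5318 rad.
Bracket: h₀ sin ϕ sin δ + cos ϕ cos δ sin h₀ = 1.5318×-0.31068×0.11850 + 0.95052×0.99295×0.99924 = -0.056394 + 0.943102 = 0.886708.
Inverse-square distance factor (a/d)² = 1.0203² = 1.041012.
Q̄ = (S_0/π) × 1.041012 × [bracket] = (386/π) × 1.041012 × 0.886708 = 113.4 W/m².

Q̄ ≈ 113 W/m²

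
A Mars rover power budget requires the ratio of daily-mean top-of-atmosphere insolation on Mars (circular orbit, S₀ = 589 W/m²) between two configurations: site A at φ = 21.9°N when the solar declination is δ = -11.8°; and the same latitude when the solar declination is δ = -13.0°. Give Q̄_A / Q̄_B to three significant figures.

Q̄_A / Q̄_B ≈ 1.02

— Configuration A (φ=+21.9°):
cos H₀ = −tan(+21.9°) tan(-11.800°) = 0.0840, H₀ = 1.4867 rad.
Bracket: H₀ sin φ sin δ + cos φ cos δ sin H₀ = 1.4867×0.37299×-0.20450 + 0.92784×0.97887×0.99647 = -0.113400 + 0.905029 = 0.791629.
Q̄ = (S₀/π) × [bracket] = (589/π) × 0.791629 = 148.42 W/m².
— Configuration B (φ=+21.9°):
cos H₀ = −tan(+21.9°) tan(-13.000°) = 0.0928, H₀ = 1.4779 rad.
Bracket: H₀ sin φ sin δ + cos φ cos δ sin H₀ = 1.4779×0.37299×-0.22495 + 0.92784×0.97437×0.99568 = -0.124002 + 0.900154 = 0.776152.
Q̄ = (S₀/π) × [bracket] = (589/π) × 0.776152 = 145.52 W/m².
Ratio Q̄_A / Q̄_B = 148.42 / 145.52 = 1.020.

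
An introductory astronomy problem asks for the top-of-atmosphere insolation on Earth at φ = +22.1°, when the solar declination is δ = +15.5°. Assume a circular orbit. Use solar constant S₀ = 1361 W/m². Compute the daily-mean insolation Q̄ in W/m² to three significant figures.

cos H₀ = −tan(+22.1°) tan(+15.500°) = -0.1126, H₀ = 1.6836 rad.
Bracket: H₀ sin φ sin δ + cos φ cos δ sin H₀ = 1.6836×0.37622×0.26724 + 0.92653×0.96363×0.99364 = 0.169271 + 0.887154 = 1.056425.
Q̄ = (S₀/π) × [bracket] = (1361/π) × 1.056425 = 457.7 W/m².

Q̄ ≈ 458 W/m²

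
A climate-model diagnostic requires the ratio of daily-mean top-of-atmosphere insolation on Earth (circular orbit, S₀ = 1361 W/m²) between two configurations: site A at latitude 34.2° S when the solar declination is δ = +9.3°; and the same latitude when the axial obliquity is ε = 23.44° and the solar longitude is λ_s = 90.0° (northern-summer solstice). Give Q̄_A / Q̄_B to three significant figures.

— Configuration A (φ=-34.2°):
cos H₀ = −tan(-34.2°) tan(+9.300°) = 0.1113, H₀ = 1.4593 rad.
Bracket: H₀ sin φ sin δ + cos φ cos δ sin H₀ = 1.4593×-0.56208×0.16160 + 0.82708×0.98686×0.99379 = -0.132551 + 0.811143 = 0.678592.
Q̄ = (S₀/π) × [bracket] = (1361/π) × 0.678592 = 293.98 W/m².
— Configuration B (φ=-34.2°):
Solar declination: sin δ = sin ε · sin λ_s = sin 23.44° × sin 90.0° = 0.39779, so δ = +23.440°.
cos H₀ = −tan(-34.2°) tan(+23.440°) = 0.2947, H₀ = 1.2717 rad.
Bracket: H₀ sin φ sin δ + cos φ cos δ sin H₀ = 1.2717×-0.56208×0.39779 + 0.82708×0.91748×0.95560 = -0.284339 + 0.725137 = 0.440798.
Q̄ = (S₀/π) × [bracket] = (1361/π) × 0.440798 = 190.96 W/m².
Ratio Q̄_A / Q̄_B = 293.98 / 190.96 = 1.539.

Q̄_A / Q̄_B ≈ 1.54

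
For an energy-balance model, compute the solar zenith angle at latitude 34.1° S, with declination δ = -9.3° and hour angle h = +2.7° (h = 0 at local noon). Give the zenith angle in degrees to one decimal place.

θ_z = 24.9°

cos θ_z = sin φ sin δ + cos φ cos δ cos h = 0.090601 + 0.816269 = 0.906870.
θ_z = arccos(0.906870) = 24.9°.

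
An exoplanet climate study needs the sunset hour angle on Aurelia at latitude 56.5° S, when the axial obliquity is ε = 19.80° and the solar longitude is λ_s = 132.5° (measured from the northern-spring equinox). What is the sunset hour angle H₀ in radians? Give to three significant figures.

H₀ = 1.17 rad

Solar declination: sin δ = sin ε · sin λ_s = sin 19.80° × sin 132.5° = 0.24974, so δ = +14.462°.
cos H₀ = −tan φ · tan δ = −tan(-56.5°) × tan(+14.462°) = 0.3897, so H₀ = 1.1705 rad = 67.07°.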